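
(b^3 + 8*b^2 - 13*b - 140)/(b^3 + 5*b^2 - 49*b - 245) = (b - 4)/(b - 7)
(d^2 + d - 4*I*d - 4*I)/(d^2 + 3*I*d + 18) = (d^2 + d - 4*I*d - 4*I)/(d^2 + 3*I*d + 18)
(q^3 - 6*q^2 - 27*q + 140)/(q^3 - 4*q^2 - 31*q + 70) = (q - 4)/(q - 2)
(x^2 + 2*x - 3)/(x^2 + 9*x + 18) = (x - 1)/(x + 6)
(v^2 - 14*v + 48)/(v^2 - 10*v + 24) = (v - 8)/(v - 4)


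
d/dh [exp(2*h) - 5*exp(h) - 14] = (2*exp(h) - 5)*exp(h)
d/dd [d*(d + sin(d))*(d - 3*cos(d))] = d*(d + sin(d))*(3*sin(d) + 1) + d*(d - 3*cos(d))*(cos(d) + 1) + (d + sin(d))*(d - 3*cos(d))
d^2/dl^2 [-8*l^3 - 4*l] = -48*l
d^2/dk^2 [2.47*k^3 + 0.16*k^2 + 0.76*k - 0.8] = 14.82*k + 0.32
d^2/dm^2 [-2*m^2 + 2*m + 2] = -4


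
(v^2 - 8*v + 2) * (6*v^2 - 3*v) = 6*v^4 - 51*v^3 + 36*v^2 - 6*v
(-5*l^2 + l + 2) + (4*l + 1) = -5*l^2 + 5*l + 3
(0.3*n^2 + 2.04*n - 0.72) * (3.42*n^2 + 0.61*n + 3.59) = 1.026*n^4 + 7.1598*n^3 - 0.141*n^2 + 6.8844*n - 2.5848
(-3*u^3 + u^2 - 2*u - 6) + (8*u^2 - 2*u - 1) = -3*u^3 + 9*u^2 - 4*u - 7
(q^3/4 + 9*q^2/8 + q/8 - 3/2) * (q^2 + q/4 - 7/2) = q^5/4 + 19*q^4/16 - 15*q^3/32 - 173*q^2/32 - 13*q/16 + 21/4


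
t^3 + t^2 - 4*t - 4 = (t - 2)*(t + 1)*(t + 2)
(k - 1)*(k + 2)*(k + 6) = k^3 + 7*k^2 + 4*k - 12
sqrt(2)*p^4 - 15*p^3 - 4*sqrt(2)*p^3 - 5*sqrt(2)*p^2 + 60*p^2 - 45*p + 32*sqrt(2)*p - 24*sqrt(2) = (p - 3)*(p - 1)*(p - 8*sqrt(2))*(sqrt(2)*p + 1)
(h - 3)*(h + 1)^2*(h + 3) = h^4 + 2*h^3 - 8*h^2 - 18*h - 9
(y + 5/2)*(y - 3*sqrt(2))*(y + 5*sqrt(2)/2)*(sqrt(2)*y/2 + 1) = sqrt(2)*y^4/2 + y^3/2 + 5*sqrt(2)*y^3/4 - 8*sqrt(2)*y^2 + 5*y^2/4 - 20*sqrt(2)*y - 15*y - 75/2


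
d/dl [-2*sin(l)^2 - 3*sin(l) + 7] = -(4*sin(l) + 3)*cos(l)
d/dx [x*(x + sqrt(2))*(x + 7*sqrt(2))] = 3*x^2 + 16*sqrt(2)*x + 14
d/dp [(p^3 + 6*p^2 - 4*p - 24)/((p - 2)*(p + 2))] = 1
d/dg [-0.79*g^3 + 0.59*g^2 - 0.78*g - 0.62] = -2.37*g^2 + 1.18*g - 0.78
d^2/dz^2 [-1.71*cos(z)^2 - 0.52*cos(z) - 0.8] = 0.52*cos(z) + 3.42*cos(2*z)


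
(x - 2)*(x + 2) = x^2 - 4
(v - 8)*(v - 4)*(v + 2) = v^3 - 10*v^2 + 8*v + 64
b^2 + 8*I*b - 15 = (b + 3*I)*(b + 5*I)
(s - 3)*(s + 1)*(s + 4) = s^3 + 2*s^2 - 11*s - 12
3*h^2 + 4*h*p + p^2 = (h + p)*(3*h + p)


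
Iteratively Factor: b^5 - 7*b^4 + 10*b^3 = (b)*(b^4 - 7*b^3 + 10*b^2) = b*(b - 2)*(b^3 - 5*b^2) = b^2*(b - 2)*(b^2 - 5*b) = b^3*(b - 2)*(b - 5)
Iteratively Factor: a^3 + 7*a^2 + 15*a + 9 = (a + 3)*(a^2 + 4*a + 3) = (a + 3)^2*(a + 1)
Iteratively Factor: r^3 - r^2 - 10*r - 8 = (r - 4)*(r^2 + 3*r + 2) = (r - 4)*(r + 2)*(r + 1)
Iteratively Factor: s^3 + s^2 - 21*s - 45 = (s + 3)*(s^2 - 2*s - 15) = (s + 3)^2*(s - 5)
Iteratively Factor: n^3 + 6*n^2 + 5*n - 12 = (n + 4)*(n^2 + 2*n - 3) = (n - 1)*(n + 4)*(n + 3)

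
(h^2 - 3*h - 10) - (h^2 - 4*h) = h - 10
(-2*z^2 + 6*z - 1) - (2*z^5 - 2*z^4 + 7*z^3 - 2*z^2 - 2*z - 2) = -2*z^5 + 2*z^4 - 7*z^3 + 8*z + 1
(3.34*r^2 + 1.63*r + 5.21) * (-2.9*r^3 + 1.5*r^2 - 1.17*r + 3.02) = -9.686*r^5 + 0.283*r^4 - 16.5718*r^3 + 15.9947*r^2 - 1.1731*r + 15.7342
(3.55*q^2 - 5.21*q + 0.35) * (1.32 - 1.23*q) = -4.3665*q^3 + 11.0943*q^2 - 7.3077*q + 0.462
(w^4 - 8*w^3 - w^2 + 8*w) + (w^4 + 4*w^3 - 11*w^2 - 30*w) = 2*w^4 - 4*w^3 - 12*w^2 - 22*w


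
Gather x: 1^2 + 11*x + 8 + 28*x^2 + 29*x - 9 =28*x^2 + 40*x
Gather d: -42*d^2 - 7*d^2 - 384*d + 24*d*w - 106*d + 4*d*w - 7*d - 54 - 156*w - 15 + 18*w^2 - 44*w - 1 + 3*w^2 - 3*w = -49*d^2 + d*(28*w - 497) + 21*w^2 - 203*w - 70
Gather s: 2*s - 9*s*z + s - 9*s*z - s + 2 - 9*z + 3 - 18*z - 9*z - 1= s*(2 - 18*z) - 36*z + 4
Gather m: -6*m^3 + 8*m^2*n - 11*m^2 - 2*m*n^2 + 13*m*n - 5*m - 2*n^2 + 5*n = -6*m^3 + m^2*(8*n - 11) + m*(-2*n^2 + 13*n - 5) - 2*n^2 + 5*n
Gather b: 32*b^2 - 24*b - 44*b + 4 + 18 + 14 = 32*b^2 - 68*b + 36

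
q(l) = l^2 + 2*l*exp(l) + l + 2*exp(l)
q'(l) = 2*l*exp(l) + 2*l + 4*exp(l) + 1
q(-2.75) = 4.59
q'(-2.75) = -4.60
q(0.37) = 4.47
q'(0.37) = 8.60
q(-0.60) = 0.20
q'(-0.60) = 1.34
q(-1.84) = 1.28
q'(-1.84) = -2.63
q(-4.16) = 13.05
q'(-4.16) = -7.39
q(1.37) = 21.90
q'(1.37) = 30.26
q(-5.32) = 22.94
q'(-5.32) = -9.67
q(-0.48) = 0.39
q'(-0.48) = 1.92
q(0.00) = 2.00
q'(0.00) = 5.00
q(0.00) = 2.00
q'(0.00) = 5.00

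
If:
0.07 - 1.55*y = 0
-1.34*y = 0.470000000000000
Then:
No Solution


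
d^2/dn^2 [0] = 0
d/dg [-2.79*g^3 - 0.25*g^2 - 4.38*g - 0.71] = -8.37*g^2 - 0.5*g - 4.38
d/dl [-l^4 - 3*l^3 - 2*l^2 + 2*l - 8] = -4*l^3 - 9*l^2 - 4*l + 2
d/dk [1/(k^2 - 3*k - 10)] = (3 - 2*k)/(-k^2 + 3*k + 10)^2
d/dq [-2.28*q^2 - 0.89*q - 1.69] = -4.56*q - 0.89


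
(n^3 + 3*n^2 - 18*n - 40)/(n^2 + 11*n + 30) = (n^2 - 2*n - 8)/(n + 6)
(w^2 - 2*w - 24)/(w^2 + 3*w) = (w^2 - 2*w - 24)/(w*(w + 3))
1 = 1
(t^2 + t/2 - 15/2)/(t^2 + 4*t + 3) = (t - 5/2)/(t + 1)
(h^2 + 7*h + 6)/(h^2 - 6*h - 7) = (h + 6)/(h - 7)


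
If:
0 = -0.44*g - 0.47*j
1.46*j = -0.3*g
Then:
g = 0.00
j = 0.00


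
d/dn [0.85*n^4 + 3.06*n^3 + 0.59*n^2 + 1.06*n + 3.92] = 3.4*n^3 + 9.18*n^2 + 1.18*n + 1.06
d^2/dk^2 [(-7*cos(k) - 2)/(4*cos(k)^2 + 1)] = (128*(1 - cos(k)^2)^2 + 112*cos(k)^5 - 392*cos(k)^3 + 32*cos(k)^2 + 175*cos(k) - 112)/(4*cos(k)^2 + 1)^3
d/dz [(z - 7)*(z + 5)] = 2*z - 2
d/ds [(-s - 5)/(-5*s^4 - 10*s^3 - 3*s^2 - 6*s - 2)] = (5*s^4 + 10*s^3 + 3*s^2 + 6*s - 2*(s + 5)*(10*s^3 + 15*s^2 + 3*s + 3) + 2)/(5*s^4 + 10*s^3 + 3*s^2 + 6*s + 2)^2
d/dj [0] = 0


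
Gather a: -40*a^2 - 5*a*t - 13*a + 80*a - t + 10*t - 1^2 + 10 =-40*a^2 + a*(67 - 5*t) + 9*t + 9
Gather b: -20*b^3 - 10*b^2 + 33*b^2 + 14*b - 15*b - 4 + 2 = -20*b^3 + 23*b^2 - b - 2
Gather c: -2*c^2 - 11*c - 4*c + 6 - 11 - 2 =-2*c^2 - 15*c - 7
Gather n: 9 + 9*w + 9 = 9*w + 18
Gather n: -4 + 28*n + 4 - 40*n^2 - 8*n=-40*n^2 + 20*n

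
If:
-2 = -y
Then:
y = 2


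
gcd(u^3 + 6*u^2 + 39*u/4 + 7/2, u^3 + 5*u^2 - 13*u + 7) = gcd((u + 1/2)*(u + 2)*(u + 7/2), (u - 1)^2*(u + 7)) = 1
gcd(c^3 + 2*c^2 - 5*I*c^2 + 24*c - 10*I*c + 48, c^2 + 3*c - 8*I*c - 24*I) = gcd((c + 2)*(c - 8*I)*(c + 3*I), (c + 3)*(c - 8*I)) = c - 8*I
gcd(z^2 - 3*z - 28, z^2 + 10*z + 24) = z + 4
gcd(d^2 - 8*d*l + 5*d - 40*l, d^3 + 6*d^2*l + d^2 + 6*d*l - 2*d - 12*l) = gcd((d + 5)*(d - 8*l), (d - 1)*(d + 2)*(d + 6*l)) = 1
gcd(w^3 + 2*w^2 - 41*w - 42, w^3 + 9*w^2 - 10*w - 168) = w + 7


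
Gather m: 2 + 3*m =3*m + 2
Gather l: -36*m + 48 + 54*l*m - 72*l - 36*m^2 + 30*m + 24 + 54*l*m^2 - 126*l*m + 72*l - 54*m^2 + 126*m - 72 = l*(54*m^2 - 72*m) - 90*m^2 + 120*m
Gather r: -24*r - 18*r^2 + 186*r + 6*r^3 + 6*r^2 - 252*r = 6*r^3 - 12*r^2 - 90*r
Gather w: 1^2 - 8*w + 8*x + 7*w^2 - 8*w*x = 7*w^2 + w*(-8*x - 8) + 8*x + 1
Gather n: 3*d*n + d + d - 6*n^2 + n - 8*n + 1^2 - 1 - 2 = 2*d - 6*n^2 + n*(3*d - 7) - 2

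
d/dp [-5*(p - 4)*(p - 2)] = 30 - 10*p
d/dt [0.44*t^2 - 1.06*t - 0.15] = 0.88*t - 1.06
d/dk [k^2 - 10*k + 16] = 2*k - 10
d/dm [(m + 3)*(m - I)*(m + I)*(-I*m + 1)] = -4*I*m^3 + m^2*(3 - 9*I) + 2*m*(3 - I) + 1 - 3*I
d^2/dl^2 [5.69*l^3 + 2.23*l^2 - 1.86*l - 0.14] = 34.14*l + 4.46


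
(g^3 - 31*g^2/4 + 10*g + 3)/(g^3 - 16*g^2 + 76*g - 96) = (g + 1/4)/(g - 8)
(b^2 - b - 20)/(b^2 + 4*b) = (b - 5)/b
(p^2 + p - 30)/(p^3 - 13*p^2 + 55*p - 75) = (p + 6)/(p^2 - 8*p + 15)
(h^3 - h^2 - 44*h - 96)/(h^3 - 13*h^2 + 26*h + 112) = (h^2 + 7*h + 12)/(h^2 - 5*h - 14)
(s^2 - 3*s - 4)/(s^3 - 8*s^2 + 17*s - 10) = (s^2 - 3*s - 4)/(s^3 - 8*s^2 + 17*s - 10)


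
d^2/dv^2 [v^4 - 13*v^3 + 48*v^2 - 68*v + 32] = 12*v^2 - 78*v + 96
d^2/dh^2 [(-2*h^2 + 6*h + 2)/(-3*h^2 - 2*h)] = 4*(-33*h^3 - 27*h^2 - 18*h - 4)/(h^3*(27*h^3 + 54*h^2 + 36*h + 8))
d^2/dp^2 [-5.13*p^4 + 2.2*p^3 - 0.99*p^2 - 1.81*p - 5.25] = -61.56*p^2 + 13.2*p - 1.98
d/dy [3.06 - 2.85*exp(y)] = -2.85*exp(y)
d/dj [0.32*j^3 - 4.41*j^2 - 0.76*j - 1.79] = 0.96*j^2 - 8.82*j - 0.76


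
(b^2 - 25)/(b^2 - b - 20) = (b + 5)/(b + 4)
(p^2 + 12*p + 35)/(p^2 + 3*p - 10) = (p + 7)/(p - 2)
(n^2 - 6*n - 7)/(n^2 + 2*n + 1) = (n - 7)/(n + 1)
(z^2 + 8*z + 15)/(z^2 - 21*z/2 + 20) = 2*(z^2 + 8*z + 15)/(2*z^2 - 21*z + 40)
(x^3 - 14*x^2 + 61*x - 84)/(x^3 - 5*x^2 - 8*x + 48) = (x^2 - 10*x + 21)/(x^2 - x - 12)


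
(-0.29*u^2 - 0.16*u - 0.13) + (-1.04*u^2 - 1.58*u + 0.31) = -1.33*u^2 - 1.74*u + 0.18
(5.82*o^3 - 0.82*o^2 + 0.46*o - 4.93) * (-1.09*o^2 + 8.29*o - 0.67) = -6.3438*o^5 + 49.1416*o^4 - 11.1986*o^3 + 9.7365*o^2 - 41.1779*o + 3.3031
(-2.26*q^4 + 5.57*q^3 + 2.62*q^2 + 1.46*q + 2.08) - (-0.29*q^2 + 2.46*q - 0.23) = -2.26*q^4 + 5.57*q^3 + 2.91*q^2 - 1.0*q + 2.31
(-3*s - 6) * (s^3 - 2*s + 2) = -3*s^4 - 6*s^3 + 6*s^2 + 6*s - 12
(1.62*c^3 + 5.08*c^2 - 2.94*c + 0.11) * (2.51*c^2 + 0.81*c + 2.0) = 4.0662*c^5 + 14.063*c^4 - 0.0245999999999986*c^3 + 8.0547*c^2 - 5.7909*c + 0.22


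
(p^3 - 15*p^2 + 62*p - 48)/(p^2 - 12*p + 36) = (p^2 - 9*p + 8)/(p - 6)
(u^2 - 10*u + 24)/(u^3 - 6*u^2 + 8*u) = (u - 6)/(u*(u - 2))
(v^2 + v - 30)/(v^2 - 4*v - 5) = (v + 6)/(v + 1)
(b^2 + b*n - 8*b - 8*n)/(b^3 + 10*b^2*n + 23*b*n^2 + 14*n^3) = (b - 8)/(b^2 + 9*b*n + 14*n^2)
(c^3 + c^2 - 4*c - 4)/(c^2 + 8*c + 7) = (c^2 - 4)/(c + 7)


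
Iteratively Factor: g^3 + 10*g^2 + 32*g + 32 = (g + 4)*(g^2 + 6*g + 8) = (g + 2)*(g + 4)*(g + 4)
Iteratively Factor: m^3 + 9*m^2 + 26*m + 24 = (m + 4)*(m^2 + 5*m + 6) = (m + 2)*(m + 4)*(m + 3)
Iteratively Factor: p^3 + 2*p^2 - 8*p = (p)*(p^2 + 2*p - 8) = p*(p - 2)*(p + 4)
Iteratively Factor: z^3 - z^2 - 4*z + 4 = (z + 2)*(z^2 - 3*z + 2) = (z - 2)*(z + 2)*(z - 1)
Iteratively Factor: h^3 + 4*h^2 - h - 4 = (h - 1)*(h^2 + 5*h + 4) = (h - 1)*(h + 1)*(h + 4)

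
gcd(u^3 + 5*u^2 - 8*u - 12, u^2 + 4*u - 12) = u^2 + 4*u - 12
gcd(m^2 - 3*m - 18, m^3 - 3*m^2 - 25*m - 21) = m + 3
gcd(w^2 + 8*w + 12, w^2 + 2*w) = w + 2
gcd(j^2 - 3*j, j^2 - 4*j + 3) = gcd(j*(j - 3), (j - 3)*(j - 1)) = j - 3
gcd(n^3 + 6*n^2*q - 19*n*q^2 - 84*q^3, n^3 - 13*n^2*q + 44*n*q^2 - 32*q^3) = -n + 4*q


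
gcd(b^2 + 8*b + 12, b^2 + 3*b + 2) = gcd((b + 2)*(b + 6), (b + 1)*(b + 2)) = b + 2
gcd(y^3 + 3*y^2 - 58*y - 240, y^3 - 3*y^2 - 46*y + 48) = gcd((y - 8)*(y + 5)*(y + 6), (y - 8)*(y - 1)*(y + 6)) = y^2 - 2*y - 48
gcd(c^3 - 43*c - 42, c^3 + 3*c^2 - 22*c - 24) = c^2 + 7*c + 6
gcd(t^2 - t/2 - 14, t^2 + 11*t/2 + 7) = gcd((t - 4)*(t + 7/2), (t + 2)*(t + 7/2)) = t + 7/2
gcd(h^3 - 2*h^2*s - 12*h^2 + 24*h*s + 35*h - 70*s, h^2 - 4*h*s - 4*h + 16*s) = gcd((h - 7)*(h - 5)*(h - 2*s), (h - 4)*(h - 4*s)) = 1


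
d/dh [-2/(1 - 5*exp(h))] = -10*exp(h)/(5*exp(h) - 1)^2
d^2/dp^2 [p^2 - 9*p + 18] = 2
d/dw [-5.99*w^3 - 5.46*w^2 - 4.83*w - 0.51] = -17.97*w^2 - 10.92*w - 4.83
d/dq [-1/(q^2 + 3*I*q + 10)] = (2*q + 3*I)/(q^2 + 3*I*q + 10)^2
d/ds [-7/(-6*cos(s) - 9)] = 14*sin(s)/(3*(2*cos(s) + 3)^2)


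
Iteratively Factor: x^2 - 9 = (x - 3)*(x + 3)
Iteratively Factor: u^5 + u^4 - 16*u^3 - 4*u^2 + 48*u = (u - 3)*(u^4 + 4*u^3 - 4*u^2 - 16*u) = u*(u - 3)*(u^3 + 4*u^2 - 4*u - 16) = u*(u - 3)*(u + 2)*(u^2 + 2*u - 8) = u*(u - 3)*(u + 2)*(u + 4)*(u - 2)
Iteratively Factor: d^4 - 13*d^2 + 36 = (d + 2)*(d^3 - 2*d^2 - 9*d + 18) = (d + 2)*(d + 3)*(d^2 - 5*d + 6) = (d - 2)*(d + 2)*(d + 3)*(d - 3)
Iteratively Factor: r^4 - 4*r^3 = (r - 4)*(r^3) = r*(r - 4)*(r^2) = r^2*(r - 4)*(r)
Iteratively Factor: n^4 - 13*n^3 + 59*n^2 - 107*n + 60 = (n - 5)*(n^3 - 8*n^2 + 19*n - 12) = (n - 5)*(n - 1)*(n^2 - 7*n + 12) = (n - 5)*(n - 3)*(n - 1)*(n - 4)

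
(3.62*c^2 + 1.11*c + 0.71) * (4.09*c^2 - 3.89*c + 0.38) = 14.8058*c^4 - 9.5419*c^3 - 0.0384000000000011*c^2 - 2.3401*c + 0.2698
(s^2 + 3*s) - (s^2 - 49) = 3*s + 49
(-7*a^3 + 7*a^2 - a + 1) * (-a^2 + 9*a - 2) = 7*a^5 - 70*a^4 + 78*a^3 - 24*a^2 + 11*a - 2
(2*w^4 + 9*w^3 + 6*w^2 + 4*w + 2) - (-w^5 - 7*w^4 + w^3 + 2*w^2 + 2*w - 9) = w^5 + 9*w^4 + 8*w^3 + 4*w^2 + 2*w + 11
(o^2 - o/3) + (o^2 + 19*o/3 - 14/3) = 2*o^2 + 6*o - 14/3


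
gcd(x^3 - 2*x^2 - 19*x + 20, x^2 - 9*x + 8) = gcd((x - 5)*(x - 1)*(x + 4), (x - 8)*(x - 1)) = x - 1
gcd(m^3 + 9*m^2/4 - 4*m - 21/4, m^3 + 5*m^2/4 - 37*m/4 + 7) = m - 7/4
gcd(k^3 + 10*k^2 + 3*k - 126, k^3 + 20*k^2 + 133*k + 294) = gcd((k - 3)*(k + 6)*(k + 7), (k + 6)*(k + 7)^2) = k^2 + 13*k + 42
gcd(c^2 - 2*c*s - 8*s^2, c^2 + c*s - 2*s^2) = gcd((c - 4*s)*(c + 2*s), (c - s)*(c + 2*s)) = c + 2*s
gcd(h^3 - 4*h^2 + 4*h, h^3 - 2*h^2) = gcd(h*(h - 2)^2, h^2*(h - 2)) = h^2 - 2*h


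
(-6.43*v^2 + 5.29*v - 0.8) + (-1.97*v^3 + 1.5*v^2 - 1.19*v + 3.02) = -1.97*v^3 - 4.93*v^2 + 4.1*v + 2.22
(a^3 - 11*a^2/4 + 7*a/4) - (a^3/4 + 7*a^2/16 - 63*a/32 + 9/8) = 3*a^3/4 - 51*a^2/16 + 119*a/32 - 9/8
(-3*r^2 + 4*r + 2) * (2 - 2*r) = 6*r^3 - 14*r^2 + 4*r + 4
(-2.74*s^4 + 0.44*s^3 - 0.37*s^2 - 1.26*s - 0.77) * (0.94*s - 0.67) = -2.5756*s^5 + 2.2494*s^4 - 0.6426*s^3 - 0.9365*s^2 + 0.1204*s + 0.5159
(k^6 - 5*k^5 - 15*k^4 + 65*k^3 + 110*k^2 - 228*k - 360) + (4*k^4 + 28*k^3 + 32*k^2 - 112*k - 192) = k^6 - 5*k^5 - 11*k^4 + 93*k^3 + 142*k^2 - 340*k - 552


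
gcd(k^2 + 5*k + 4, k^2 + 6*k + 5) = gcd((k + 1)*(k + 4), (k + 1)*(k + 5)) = k + 1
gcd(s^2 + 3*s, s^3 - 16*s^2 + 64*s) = s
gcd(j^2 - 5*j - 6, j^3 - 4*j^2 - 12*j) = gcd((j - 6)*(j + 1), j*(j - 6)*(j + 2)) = j - 6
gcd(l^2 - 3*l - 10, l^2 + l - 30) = l - 5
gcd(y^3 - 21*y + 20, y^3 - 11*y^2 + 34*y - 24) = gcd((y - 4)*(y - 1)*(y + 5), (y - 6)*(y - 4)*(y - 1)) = y^2 - 5*y + 4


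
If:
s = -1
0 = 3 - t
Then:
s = -1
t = 3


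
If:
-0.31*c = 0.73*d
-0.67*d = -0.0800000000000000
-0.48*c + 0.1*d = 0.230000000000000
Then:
No Solution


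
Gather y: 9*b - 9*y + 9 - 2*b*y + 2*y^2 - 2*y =9*b + 2*y^2 + y*(-2*b - 11) + 9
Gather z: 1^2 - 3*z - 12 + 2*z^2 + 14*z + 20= 2*z^2 + 11*z + 9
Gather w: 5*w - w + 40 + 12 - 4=4*w + 48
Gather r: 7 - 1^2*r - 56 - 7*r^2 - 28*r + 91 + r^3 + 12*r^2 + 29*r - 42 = r^3 + 5*r^2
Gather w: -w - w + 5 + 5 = 10 - 2*w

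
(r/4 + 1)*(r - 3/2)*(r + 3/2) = r^3/4 + r^2 - 9*r/16 - 9/4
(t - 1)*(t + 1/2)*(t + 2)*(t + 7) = t^4 + 17*t^3/2 + 9*t^2 - 23*t/2 - 7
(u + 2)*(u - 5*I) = u^2 + 2*u - 5*I*u - 10*I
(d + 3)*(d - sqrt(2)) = d^2 - sqrt(2)*d + 3*d - 3*sqrt(2)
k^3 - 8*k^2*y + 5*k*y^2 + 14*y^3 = (k - 7*y)*(k - 2*y)*(k + y)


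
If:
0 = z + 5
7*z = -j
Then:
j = 35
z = -5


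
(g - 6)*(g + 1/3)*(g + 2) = g^3 - 11*g^2/3 - 40*g/3 - 4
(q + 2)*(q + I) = q^2 + 2*q + I*q + 2*I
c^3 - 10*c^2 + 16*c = c*(c - 8)*(c - 2)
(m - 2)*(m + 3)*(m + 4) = m^3 + 5*m^2 - 2*m - 24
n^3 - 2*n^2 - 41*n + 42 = (n - 7)*(n - 1)*(n + 6)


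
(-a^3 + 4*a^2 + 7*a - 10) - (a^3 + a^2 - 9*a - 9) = -2*a^3 + 3*a^2 + 16*a - 1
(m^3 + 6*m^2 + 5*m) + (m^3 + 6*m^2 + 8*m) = 2*m^3 + 12*m^2 + 13*m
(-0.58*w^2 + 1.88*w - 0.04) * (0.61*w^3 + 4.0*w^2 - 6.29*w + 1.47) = -0.3538*w^5 - 1.1732*w^4 + 11.1438*w^3 - 12.8378*w^2 + 3.0152*w - 0.0588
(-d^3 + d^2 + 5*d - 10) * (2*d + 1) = -2*d^4 + d^3 + 11*d^2 - 15*d - 10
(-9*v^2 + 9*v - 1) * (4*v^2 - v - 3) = -36*v^4 + 45*v^3 + 14*v^2 - 26*v + 3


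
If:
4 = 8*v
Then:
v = 1/2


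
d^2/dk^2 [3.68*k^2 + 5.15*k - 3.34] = 7.36000000000000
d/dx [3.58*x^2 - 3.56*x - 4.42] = 7.16*x - 3.56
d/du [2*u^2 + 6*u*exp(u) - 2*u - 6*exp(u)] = 6*u*exp(u) + 4*u - 2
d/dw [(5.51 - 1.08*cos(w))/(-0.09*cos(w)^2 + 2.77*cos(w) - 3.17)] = (0.0972*cos(w)^2 - 0.9918*cos(w) + 11.8391)*sin(w)/(0.0081*cos(w)^4 - 0.4986*cos(w)^3 + 8.2435*cos(w)^2 - 17.5618*cos(w) + 10.0489)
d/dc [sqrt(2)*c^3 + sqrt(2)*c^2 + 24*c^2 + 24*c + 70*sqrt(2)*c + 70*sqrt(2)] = 3*sqrt(2)*c^2 + 2*sqrt(2)*c + 48*c + 24 + 70*sqrt(2)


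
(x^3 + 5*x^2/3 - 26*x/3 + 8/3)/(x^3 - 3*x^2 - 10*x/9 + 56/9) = 3*(3*x^2 + 11*x - 4)/(9*x^2 - 9*x - 28)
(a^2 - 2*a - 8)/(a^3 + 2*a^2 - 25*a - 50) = (a - 4)/(a^2 - 25)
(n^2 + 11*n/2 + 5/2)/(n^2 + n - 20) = (n + 1/2)/(n - 4)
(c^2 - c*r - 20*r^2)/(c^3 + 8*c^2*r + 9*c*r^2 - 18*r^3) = (c^2 - c*r - 20*r^2)/(c^3 + 8*c^2*r + 9*c*r^2 - 18*r^3)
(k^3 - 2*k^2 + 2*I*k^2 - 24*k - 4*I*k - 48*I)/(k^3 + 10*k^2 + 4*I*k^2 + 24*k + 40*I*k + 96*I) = (k^2 + k*(-6 + 2*I) - 12*I)/(k^2 + k*(6 + 4*I) + 24*I)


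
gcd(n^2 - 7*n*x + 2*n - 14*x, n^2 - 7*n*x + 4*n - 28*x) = -n + 7*x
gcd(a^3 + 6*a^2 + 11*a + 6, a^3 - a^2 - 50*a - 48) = a + 1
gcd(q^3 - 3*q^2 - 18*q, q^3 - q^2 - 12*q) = q^2 + 3*q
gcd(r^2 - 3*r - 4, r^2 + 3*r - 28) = r - 4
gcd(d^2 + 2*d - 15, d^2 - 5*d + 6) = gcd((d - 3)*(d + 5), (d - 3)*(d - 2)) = d - 3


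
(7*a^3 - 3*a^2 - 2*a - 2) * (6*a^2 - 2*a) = 42*a^5 - 32*a^4 - 6*a^3 - 8*a^2 + 4*a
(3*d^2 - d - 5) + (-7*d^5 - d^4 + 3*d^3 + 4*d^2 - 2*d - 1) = -7*d^5 - d^4 + 3*d^3 + 7*d^2 - 3*d - 6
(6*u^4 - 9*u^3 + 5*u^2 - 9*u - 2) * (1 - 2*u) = -12*u^5 + 24*u^4 - 19*u^3 + 23*u^2 - 5*u - 2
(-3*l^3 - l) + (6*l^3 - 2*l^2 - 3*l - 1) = 3*l^3 - 2*l^2 - 4*l - 1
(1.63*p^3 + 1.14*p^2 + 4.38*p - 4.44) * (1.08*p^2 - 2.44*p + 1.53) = 1.7604*p^5 - 2.746*p^4 + 4.4427*p^3 - 13.7382*p^2 + 17.535*p - 6.7932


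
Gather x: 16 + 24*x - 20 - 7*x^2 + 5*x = -7*x^2 + 29*x - 4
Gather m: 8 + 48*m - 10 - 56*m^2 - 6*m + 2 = -56*m^2 + 42*m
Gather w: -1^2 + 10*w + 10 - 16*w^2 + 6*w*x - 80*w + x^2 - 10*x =-16*w^2 + w*(6*x - 70) + x^2 - 10*x + 9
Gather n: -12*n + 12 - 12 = -12*n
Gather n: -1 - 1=-2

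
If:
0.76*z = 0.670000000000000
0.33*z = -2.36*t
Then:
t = -0.12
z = 0.88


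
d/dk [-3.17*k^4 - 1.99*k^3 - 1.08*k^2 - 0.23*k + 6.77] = -12.68*k^3 - 5.97*k^2 - 2.16*k - 0.23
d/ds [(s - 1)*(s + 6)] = 2*s + 5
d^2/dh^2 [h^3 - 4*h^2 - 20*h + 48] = 6*h - 8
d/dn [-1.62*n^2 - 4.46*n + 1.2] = -3.24*n - 4.46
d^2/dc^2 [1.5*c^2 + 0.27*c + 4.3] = 3.00000000000000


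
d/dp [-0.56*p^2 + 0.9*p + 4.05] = 0.9 - 1.12*p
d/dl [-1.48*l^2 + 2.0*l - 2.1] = 2.0 - 2.96*l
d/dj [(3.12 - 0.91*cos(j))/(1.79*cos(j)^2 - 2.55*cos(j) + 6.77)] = (-1.6289*cos(j)^2 + 11.1696*cos(j) - 1.7953)*sin(j)/(3.2041*cos(j)^4 - 9.129*cos(j)^3 + 30.7391*cos(j)^2 - 34.527*cos(j) + 45.8329)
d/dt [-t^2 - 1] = -2*t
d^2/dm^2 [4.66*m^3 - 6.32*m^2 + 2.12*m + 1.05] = 27.96*m - 12.64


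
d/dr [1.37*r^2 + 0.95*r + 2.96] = 2.74*r + 0.95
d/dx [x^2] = 2*x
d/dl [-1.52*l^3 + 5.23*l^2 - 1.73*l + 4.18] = -4.56*l^2 + 10.46*l - 1.73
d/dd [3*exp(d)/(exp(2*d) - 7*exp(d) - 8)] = 3*(-exp(2*d) - 8)*exp(d)/(exp(4*d) - 14*exp(3*d) + 33*exp(2*d) + 112*exp(d) + 64)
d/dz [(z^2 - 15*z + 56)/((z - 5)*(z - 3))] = (7*z^2 - 82*z + 223)/(z^4 - 16*z^3 + 94*z^2 - 240*z + 225)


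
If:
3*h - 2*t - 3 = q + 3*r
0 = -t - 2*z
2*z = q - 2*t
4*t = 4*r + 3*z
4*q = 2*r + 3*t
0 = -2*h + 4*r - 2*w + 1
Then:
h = 1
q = 0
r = 0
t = 0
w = -1/2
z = 0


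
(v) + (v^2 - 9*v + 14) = v^2 - 8*v + 14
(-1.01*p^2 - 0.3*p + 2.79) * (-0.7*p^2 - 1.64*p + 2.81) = 0.707*p^4 + 1.8664*p^3 - 4.2991*p^2 - 5.4186*p + 7.8399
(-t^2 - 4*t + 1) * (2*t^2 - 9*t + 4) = -2*t^4 + t^3 + 34*t^2 - 25*t + 4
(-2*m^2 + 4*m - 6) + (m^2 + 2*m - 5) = -m^2 + 6*m - 11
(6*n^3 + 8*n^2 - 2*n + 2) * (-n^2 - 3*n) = -6*n^5 - 26*n^4 - 22*n^3 + 4*n^2 - 6*n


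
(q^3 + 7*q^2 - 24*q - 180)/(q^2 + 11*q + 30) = (q^2 + q - 30)/(q + 5)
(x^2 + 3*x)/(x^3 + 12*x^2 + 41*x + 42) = x/(x^2 + 9*x + 14)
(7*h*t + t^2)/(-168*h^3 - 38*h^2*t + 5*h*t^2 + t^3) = t/(-24*h^2 - 2*h*t + t^2)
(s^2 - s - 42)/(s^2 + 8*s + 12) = (s - 7)/(s + 2)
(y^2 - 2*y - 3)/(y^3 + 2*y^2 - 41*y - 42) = (y - 3)/(y^2 + y - 42)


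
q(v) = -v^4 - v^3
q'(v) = -4*v^3 - 3*v^2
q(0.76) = -0.77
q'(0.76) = -3.49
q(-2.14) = -11.17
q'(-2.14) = 25.46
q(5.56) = -1127.53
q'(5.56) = -780.26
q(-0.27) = 0.01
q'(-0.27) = -0.14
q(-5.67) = -851.27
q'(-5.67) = 632.69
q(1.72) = -13.84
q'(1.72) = -29.23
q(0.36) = -0.06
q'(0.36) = -0.58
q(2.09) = -28.21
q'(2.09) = -49.62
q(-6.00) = -1080.00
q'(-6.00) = 756.00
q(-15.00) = -47250.00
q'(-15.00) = 12825.00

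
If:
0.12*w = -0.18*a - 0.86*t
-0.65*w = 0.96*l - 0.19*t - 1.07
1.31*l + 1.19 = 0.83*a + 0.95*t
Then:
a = 3.86634504939122 - 1.15343618017636*w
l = 0.954422237537331 - 0.656919189241725*w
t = 0.101881991199703*w - 0.809235010337698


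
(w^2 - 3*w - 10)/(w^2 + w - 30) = (w + 2)/(w + 6)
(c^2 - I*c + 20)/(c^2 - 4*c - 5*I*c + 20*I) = (c + 4*I)/(c - 4)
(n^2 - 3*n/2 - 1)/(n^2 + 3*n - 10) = (n + 1/2)/(n + 5)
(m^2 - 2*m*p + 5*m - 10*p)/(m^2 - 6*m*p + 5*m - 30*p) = (-m + 2*p)/(-m + 6*p)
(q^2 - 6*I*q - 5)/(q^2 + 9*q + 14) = (q^2 - 6*I*q - 5)/(q^2 + 9*q + 14)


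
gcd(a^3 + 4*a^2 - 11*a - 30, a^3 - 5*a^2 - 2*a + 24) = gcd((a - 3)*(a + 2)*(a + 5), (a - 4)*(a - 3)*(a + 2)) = a^2 - a - 6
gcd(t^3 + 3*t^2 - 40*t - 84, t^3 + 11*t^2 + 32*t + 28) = t^2 + 9*t + 14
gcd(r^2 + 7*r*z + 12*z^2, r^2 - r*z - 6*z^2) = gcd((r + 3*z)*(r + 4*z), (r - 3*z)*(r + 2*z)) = 1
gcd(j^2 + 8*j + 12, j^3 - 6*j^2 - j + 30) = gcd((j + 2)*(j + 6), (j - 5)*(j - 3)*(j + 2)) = j + 2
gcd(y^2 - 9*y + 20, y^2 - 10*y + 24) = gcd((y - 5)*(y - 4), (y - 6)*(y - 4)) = y - 4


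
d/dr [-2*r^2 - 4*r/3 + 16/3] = -4*r - 4/3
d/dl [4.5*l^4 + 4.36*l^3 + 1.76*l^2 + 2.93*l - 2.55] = 18.0*l^3 + 13.08*l^2 + 3.52*l + 2.93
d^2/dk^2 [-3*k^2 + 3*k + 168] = -6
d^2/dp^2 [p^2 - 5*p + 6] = 2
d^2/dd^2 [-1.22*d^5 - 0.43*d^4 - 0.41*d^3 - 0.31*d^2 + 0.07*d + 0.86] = -24.4*d^3 - 5.16*d^2 - 2.46*d - 0.62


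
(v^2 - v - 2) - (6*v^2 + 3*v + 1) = -5*v^2 - 4*v - 3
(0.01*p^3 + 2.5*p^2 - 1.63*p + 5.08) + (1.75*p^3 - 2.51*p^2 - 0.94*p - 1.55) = 1.76*p^3 - 0.00999999999999979*p^2 - 2.57*p + 3.53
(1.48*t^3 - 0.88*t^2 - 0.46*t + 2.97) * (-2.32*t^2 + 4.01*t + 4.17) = -3.4336*t^5 + 7.9764*t^4 + 3.71*t^3 - 12.4046*t^2 + 9.9915*t + 12.3849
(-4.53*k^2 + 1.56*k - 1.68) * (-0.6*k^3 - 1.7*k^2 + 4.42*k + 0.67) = 2.718*k^5 + 6.765*k^4 - 21.6666*k^3 + 6.7161*k^2 - 6.3804*k - 1.1256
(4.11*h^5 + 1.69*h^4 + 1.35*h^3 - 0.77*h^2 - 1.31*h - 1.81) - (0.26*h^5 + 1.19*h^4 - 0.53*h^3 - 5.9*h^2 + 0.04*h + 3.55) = 3.85*h^5 + 0.5*h^4 + 1.88*h^3 + 5.13*h^2 - 1.35*h - 5.36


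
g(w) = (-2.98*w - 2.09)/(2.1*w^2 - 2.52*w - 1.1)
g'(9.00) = 0.03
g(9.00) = -0.20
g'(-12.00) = 0.01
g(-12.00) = 0.10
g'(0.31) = 0.47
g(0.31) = 1.79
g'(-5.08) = 0.03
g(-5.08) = 0.20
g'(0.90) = 3.95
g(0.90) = 2.86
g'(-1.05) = -0.29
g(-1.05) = 0.27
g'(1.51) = 1865.67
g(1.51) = 56.33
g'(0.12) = -0.45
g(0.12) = 1.78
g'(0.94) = 4.53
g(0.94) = 3.03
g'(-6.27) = 0.02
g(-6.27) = 0.17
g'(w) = (2.52 - 4.2*w)*(-2.98*w - 2.09)/(2.1*w^2 - 2.52*w - 1.1)^2 - 2.98/(2.1*w^2 - 2.52*w - 1.1) = (6.258*w^2 + 8.778*w - 1.9888)/(4.41*w^4 - 10.584*w^3 + 1.7304*w^2 + 5.544*w + 1.21)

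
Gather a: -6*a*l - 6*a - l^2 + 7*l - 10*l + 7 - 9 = a*(-6*l - 6) - l^2 - 3*l - 2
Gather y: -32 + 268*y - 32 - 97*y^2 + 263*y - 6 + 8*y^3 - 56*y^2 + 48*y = 8*y^3 - 153*y^2 + 579*y - 70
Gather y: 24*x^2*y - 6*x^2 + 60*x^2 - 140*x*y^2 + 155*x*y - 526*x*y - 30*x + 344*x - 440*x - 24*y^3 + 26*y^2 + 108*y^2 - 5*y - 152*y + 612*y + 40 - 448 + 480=54*x^2 - 126*x - 24*y^3 + y^2*(134 - 140*x) + y*(24*x^2 - 371*x + 455) + 72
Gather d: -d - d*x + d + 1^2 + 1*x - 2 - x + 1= -d*x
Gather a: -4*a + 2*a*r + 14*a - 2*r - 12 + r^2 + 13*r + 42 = a*(2*r + 10) + r^2 + 11*r + 30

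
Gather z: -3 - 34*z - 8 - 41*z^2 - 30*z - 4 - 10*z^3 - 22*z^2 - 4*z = -10*z^3 - 63*z^2 - 68*z - 15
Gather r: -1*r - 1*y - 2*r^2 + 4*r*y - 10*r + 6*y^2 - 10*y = -2*r^2 + r*(4*y - 11) + 6*y^2 - 11*y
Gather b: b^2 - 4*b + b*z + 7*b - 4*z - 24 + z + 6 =b^2 + b*(z + 3) - 3*z - 18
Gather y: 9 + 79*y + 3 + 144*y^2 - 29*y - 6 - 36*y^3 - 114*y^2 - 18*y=-36*y^3 + 30*y^2 + 32*y + 6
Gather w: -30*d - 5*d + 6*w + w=-35*d + 7*w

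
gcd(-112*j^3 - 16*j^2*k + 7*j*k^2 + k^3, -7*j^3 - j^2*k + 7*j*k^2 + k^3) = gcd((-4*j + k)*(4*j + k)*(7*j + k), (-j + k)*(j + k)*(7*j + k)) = 7*j + k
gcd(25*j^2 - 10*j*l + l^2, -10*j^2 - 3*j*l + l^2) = 5*j - l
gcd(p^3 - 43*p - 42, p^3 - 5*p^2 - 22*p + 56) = p - 7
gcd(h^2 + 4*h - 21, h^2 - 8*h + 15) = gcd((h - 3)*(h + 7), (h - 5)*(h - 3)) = h - 3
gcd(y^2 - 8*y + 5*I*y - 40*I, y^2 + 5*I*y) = y + 5*I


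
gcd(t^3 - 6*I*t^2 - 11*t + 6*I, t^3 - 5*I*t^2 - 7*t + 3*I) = t^2 - 4*I*t - 3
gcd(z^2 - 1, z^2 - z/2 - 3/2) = z + 1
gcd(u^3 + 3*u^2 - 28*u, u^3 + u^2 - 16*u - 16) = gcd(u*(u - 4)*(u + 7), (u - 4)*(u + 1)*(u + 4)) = u - 4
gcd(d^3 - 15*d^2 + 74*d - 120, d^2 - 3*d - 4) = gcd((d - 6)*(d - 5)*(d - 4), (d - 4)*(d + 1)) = d - 4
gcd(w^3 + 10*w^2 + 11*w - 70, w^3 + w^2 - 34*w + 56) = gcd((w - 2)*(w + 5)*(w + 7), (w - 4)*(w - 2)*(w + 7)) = w^2 + 5*w - 14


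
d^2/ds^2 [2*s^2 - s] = 4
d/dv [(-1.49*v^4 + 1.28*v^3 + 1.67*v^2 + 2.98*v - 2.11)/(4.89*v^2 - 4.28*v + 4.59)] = (-14.5722*v^5 + 25.3908*v^4 - 38.3132*v^3 - 4.0942*v^2 + 35.9664*v + 4.6474)/(23.9121*v^4 - 41.8584*v^3 + 63.2086*v^2 - 39.2904*v + 21.0681)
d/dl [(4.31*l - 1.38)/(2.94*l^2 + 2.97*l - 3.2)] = (-12.6714*l^2 + 8.1144*l - 9.6934)/(8.6436*l^4 + 17.4636*l^3 - 9.9951*l^2 - 19.008*l + 10.24)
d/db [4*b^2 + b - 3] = 8*b + 1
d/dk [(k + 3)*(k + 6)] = 2*k + 9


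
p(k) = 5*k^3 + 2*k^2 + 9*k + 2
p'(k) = 15*k^2 + 4*k + 9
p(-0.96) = -9.22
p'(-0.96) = 18.98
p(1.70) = 47.64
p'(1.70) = 59.15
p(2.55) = 120.86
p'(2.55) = 116.74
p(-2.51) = -87.06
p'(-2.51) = 93.46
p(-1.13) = -12.83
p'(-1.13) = 23.63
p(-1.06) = -11.25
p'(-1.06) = 21.61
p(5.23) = 819.05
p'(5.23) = 440.21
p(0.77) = 12.40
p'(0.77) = 20.97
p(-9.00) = -3562.00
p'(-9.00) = 1188.00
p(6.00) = 1208.00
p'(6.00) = 573.00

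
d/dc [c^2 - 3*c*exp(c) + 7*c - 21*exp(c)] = -3*c*exp(c) + 2*c - 24*exp(c) + 7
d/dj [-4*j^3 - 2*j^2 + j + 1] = -12*j^2 - 4*j + 1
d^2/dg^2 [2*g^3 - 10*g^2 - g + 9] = 12*g - 20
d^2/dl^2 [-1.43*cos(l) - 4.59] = 1.43*cos(l)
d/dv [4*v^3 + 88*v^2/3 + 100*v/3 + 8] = 12*v^2 + 176*v/3 + 100/3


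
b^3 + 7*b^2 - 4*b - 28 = (b - 2)*(b + 2)*(b + 7)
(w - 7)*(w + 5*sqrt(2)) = w^2 - 7*w + 5*sqrt(2)*w - 35*sqrt(2)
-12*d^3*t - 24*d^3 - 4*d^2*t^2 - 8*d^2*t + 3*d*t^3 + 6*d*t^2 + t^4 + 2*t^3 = (-2*d + t)*(2*d + t)*(3*d + t)*(t + 2)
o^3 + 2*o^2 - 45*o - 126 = (o - 7)*(o + 3)*(o + 6)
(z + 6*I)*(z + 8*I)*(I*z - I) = I*z^3 - 14*z^2 - I*z^2 + 14*z - 48*I*z + 48*I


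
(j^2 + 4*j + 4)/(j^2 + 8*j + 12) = (j + 2)/(j + 6)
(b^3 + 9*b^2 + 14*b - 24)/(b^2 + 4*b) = b + 5 - 6/b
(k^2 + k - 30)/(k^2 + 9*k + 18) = (k - 5)/(k + 3)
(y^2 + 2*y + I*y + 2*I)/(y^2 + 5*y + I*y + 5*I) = (y + 2)/(y + 5)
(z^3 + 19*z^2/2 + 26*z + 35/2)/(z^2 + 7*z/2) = z + 6 + 5/z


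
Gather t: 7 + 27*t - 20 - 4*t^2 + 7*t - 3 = -4*t^2 + 34*t - 16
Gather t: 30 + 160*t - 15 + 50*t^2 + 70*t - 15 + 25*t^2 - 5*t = 75*t^2 + 225*t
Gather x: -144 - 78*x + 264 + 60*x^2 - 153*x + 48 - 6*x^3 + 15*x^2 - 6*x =-6*x^3 + 75*x^2 - 237*x + 168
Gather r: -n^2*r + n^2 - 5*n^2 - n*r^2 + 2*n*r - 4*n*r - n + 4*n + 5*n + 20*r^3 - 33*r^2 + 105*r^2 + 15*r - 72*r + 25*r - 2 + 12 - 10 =-4*n^2 + 8*n + 20*r^3 + r^2*(72 - n) + r*(-n^2 - 2*n - 32)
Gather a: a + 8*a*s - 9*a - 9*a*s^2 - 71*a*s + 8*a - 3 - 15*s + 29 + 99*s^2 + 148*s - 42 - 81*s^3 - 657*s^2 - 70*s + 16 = a*(-9*s^2 - 63*s) - 81*s^3 - 558*s^2 + 63*s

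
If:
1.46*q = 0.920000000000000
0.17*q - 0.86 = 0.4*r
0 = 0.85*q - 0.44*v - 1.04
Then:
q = 0.63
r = -1.88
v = -1.15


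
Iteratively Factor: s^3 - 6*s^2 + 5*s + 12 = (s + 1)*(s^2 - 7*s + 12) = (s - 3)*(s + 1)*(s - 4)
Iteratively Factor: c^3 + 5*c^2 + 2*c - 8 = (c + 2)*(c^2 + 3*c - 4) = (c + 2)*(c + 4)*(c - 1)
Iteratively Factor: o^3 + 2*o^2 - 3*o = (o + 3)*(o^2 - o) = o*(o + 3)*(o - 1)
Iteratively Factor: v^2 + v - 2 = (v - 1)*(v + 2)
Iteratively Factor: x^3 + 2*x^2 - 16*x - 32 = (x + 2)*(x^2 - 16) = (x + 2)*(x + 4)*(x - 4)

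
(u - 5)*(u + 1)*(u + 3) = u^3 - u^2 - 17*u - 15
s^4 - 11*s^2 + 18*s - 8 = (s - 2)*(s - 1)^2*(s + 4)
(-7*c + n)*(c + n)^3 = -7*c^4 - 20*c^3*n - 18*c^2*n^2 - 4*c*n^3 + n^4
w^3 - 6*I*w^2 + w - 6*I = (w - 6*I)*(w - I)*(w + I)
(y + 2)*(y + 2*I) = y^2 + 2*y + 2*I*y + 4*I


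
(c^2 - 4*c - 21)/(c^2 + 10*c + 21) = (c - 7)/(c + 7)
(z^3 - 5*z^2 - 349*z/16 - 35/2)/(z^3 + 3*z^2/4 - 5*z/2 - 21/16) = (4*z^2 - 27*z - 40)/(4*z^2 - 4*z - 3)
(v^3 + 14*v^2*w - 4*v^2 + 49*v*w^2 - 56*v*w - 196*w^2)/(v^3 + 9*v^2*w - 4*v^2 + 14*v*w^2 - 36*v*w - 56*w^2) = (v + 7*w)/(v + 2*w)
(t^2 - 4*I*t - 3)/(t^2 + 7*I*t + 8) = (t - 3*I)/(t + 8*I)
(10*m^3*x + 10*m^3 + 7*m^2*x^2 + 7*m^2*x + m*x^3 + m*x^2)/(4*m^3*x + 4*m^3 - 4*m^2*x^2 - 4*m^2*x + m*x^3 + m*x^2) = (10*m^2 + 7*m*x + x^2)/(4*m^2 - 4*m*x + x^2)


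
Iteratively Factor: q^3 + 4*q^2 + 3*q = (q + 1)*(q^2 + 3*q) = q*(q + 1)*(q + 3)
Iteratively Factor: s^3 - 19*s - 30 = (s + 2)*(s^2 - 2*s - 15) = (s + 2)*(s + 3)*(s - 5)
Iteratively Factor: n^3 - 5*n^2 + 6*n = (n - 3)*(n^2 - 2*n) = n*(n - 3)*(n - 2)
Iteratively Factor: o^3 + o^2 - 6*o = (o)*(o^2 + o - 6) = o*(o - 2)*(o + 3)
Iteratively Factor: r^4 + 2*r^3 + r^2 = (r)*(r^3 + 2*r^2 + r) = r*(r + 1)*(r^2 + r) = r^2*(r + 1)*(r + 1)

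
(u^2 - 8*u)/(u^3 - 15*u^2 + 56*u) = 1/(u - 7)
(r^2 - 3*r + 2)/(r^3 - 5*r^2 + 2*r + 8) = (r - 1)/(r^2 - 3*r - 4)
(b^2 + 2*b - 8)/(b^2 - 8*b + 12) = (b + 4)/(b - 6)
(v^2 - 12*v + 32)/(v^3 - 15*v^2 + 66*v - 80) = (v - 4)/(v^2 - 7*v + 10)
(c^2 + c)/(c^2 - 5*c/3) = 3*(c + 1)/(3*c - 5)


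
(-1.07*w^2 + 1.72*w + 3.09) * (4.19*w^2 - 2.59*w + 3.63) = -4.4833*w^4 + 9.9781*w^3 + 4.6082*w^2 - 1.7595*w + 11.2167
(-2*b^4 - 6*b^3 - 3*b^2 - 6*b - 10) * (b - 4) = -2*b^5 + 2*b^4 + 21*b^3 + 6*b^2 + 14*b + 40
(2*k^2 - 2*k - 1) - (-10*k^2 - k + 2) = 12*k^2 - k - 3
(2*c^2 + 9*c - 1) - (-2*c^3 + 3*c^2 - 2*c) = 2*c^3 - c^2 + 11*c - 1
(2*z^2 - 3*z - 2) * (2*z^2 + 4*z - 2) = 4*z^4 + 2*z^3 - 20*z^2 - 2*z + 4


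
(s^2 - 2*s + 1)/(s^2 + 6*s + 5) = (s^2 - 2*s + 1)/(s^2 + 6*s + 5)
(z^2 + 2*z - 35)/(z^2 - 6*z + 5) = (z + 7)/(z - 1)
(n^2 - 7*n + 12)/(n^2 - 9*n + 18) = (n - 4)/(n - 6)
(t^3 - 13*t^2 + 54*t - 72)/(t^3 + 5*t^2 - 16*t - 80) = (t^2 - 9*t + 18)/(t^2 + 9*t + 20)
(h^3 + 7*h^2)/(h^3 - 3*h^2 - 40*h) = h*(h + 7)/(h^2 - 3*h - 40)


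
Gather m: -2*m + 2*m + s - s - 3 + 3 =0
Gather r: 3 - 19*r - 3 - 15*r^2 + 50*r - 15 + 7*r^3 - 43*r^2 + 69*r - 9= 7*r^3 - 58*r^2 + 100*r - 24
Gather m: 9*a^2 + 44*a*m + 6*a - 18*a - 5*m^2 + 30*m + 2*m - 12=9*a^2 - 12*a - 5*m^2 + m*(44*a + 32) - 12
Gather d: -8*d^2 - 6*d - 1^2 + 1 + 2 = -8*d^2 - 6*d + 2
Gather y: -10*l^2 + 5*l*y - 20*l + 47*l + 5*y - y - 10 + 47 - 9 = -10*l^2 + 27*l + y*(5*l + 4) + 28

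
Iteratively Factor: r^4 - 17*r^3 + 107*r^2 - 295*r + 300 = (r - 3)*(r^3 - 14*r^2 + 65*r - 100) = (r - 4)*(r - 3)*(r^2 - 10*r + 25) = (r - 5)*(r - 4)*(r - 3)*(r - 5)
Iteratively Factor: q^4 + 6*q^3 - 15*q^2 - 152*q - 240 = (q + 4)*(q^3 + 2*q^2 - 23*q - 60) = (q + 3)*(q + 4)*(q^2 - q - 20) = (q - 5)*(q + 3)*(q + 4)*(q + 4)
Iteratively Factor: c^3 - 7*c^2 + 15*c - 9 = (c - 3)*(c^2 - 4*c + 3) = (c - 3)^2*(c - 1)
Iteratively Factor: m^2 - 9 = (m - 3)*(m + 3)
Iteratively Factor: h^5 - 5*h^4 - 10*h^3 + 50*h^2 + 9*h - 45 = (h - 3)*(h^4 - 2*h^3 - 16*h^2 + 2*h + 15) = (h - 3)*(h + 1)*(h^3 - 3*h^2 - 13*h + 15) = (h - 5)*(h - 3)*(h + 1)*(h^2 + 2*h - 3) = (h - 5)*(h - 3)*(h + 1)*(h + 3)*(h - 1)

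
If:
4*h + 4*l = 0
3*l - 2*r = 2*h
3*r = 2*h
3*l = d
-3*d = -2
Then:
No Solution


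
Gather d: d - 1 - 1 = d - 2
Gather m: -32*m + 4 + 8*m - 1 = 3 - 24*m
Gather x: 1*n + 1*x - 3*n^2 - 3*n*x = -3*n^2 + n + x*(1 - 3*n)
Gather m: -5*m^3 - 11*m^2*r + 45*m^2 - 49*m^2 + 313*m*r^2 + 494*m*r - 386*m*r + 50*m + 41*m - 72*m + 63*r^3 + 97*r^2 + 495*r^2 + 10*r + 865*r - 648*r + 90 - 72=-5*m^3 + m^2*(-11*r - 4) + m*(313*r^2 + 108*r + 19) + 63*r^3 + 592*r^2 + 227*r + 18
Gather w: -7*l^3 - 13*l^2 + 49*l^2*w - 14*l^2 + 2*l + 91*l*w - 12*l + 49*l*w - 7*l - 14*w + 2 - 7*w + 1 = -7*l^3 - 27*l^2 - 17*l + w*(49*l^2 + 140*l - 21) + 3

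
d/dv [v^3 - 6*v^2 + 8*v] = 3*v^2 - 12*v + 8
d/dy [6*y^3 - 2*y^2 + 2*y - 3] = 18*y^2 - 4*y + 2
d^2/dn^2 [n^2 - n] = 2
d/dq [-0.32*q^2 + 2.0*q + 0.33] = 2.0 - 0.64*q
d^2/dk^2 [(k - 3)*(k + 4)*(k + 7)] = 6*k + 16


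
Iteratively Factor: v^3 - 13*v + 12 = (v + 4)*(v^2 - 4*v + 3) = (v - 1)*(v + 4)*(v - 3)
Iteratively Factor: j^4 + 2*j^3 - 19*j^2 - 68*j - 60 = (j + 2)*(j^3 - 19*j - 30) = (j + 2)^2*(j^2 - 2*j - 15) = (j - 5)*(j + 2)^2*(j + 3)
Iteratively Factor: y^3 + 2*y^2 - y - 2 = (y + 1)*(y^2 + y - 2) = (y + 1)*(y + 2)*(y - 1)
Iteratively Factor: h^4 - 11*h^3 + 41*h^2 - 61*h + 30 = (h - 1)*(h^3 - 10*h^2 + 31*h - 30) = (h - 5)*(h - 1)*(h^2 - 5*h + 6) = (h - 5)*(h - 2)*(h - 1)*(h - 3)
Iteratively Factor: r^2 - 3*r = (r - 3)*(r)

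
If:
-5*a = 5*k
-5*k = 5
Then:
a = 1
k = -1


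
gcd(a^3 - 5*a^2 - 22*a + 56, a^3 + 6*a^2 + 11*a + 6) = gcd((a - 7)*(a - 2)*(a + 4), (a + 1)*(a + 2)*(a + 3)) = 1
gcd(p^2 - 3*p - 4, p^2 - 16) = p - 4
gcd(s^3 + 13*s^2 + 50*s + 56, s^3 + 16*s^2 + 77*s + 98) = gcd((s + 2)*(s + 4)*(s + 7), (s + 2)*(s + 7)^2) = s^2 + 9*s + 14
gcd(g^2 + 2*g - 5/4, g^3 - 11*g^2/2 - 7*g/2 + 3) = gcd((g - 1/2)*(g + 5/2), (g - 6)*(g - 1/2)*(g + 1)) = g - 1/2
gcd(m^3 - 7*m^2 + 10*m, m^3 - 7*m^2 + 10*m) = m^3 - 7*m^2 + 10*m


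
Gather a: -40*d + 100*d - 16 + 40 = 60*d + 24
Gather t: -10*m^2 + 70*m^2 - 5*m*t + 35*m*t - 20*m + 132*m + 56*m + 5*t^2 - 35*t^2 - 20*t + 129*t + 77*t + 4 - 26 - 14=60*m^2 + 168*m - 30*t^2 + t*(30*m + 186) - 36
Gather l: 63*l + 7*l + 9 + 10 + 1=70*l + 20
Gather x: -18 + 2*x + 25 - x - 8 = x - 1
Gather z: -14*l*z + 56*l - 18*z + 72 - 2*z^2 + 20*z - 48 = 56*l - 2*z^2 + z*(2 - 14*l) + 24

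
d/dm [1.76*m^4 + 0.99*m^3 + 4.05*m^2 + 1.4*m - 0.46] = 7.04*m^3 + 2.97*m^2 + 8.1*m + 1.4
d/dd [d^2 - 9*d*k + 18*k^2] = 2*d - 9*k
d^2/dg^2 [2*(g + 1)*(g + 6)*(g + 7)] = 12*g + 56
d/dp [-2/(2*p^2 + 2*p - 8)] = (2*p + 1)/(p^2 + p - 4)^2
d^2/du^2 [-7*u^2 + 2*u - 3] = -14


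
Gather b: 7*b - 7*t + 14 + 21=7*b - 7*t + 35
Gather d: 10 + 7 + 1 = 18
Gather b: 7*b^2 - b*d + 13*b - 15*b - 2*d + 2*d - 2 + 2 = 7*b^2 + b*(-d - 2)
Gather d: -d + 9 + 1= 10 - d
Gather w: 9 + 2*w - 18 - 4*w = -2*w - 9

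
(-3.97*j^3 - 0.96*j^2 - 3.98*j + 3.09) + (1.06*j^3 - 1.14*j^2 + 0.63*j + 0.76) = -2.91*j^3 - 2.1*j^2 - 3.35*j + 3.85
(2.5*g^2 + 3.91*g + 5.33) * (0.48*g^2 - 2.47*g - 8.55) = 1.2*g^4 - 4.2982*g^3 - 28.4743*g^2 - 46.5956*g - 45.5715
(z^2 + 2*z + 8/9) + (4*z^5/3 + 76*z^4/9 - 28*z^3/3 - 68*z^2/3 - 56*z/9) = 4*z^5/3 + 76*z^4/9 - 28*z^3/3 - 65*z^2/3 - 38*z/9 + 8/9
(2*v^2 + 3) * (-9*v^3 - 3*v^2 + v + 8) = -18*v^5 - 6*v^4 - 25*v^3 + 7*v^2 + 3*v + 24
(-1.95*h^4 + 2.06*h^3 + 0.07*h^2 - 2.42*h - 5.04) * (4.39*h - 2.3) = -8.5605*h^5 + 13.5284*h^4 - 4.4307*h^3 - 10.7848*h^2 - 16.5596*h + 11.592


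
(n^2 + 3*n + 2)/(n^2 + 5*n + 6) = (n + 1)/(n + 3)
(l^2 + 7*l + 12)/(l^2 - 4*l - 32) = (l + 3)/(l - 8)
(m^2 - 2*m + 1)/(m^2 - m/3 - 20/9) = 9*(-m^2 + 2*m - 1)/(-9*m^2 + 3*m + 20)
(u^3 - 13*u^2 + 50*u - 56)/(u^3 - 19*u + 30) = (u^2 - 11*u + 28)/(u^2 + 2*u - 15)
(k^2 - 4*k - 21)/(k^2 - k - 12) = (k - 7)/(k - 4)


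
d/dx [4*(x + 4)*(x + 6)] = 8*x + 40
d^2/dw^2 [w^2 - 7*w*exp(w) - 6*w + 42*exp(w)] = -7*w*exp(w) + 28*exp(w) + 2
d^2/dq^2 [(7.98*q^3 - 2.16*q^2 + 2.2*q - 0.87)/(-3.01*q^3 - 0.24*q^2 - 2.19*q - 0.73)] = (50.669136*q^6 + 196.026852*q^5 + 210.034188*q^4 - 103.65978*q^3 + 13.902762*q^2 - 31.928886*q + 17.376774)/(27.270901*q^9 + 6.523272*q^8 + 60.044985*q^7 + 29.347779*q^6 + 46.851327*q^5 + 32.451858*q^4 + 17.617674*q^3 + 10.887147*q^2 + 3.501153*q + 0.389017)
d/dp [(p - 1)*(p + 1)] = 2*p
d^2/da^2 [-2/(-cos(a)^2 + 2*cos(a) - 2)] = (-23*cos(a) + 6*cos(2*a) + 3*cos(3*a) - cos(4*a) + 15)/(cos(a)^2 - 2*cos(a) + 2)^3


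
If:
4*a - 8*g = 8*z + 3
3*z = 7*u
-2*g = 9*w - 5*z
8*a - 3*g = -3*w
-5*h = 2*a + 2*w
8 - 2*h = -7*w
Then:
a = 4535/4532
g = 1745/1133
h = 347/6798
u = -687/1133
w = -3835/3399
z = -1603/1133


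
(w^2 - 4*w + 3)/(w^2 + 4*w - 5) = (w - 3)/(w + 5)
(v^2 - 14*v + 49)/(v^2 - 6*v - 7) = (v - 7)/(v + 1)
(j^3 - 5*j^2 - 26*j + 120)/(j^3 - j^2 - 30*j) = (j - 4)/j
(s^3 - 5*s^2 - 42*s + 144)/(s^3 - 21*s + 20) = (s^3 - 5*s^2 - 42*s + 144)/(s^3 - 21*s + 20)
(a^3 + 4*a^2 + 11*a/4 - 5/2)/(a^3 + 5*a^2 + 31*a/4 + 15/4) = (2*a^2 + 3*a - 2)/(2*a^2 + 5*a + 3)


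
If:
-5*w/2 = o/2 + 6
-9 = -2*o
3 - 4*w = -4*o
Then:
No Solution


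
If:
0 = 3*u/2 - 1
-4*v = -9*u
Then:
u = 2/3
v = 3/2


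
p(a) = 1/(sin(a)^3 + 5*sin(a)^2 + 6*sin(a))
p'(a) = (-3*sin(a)^2*cos(a) - 10*sin(a)*cos(a) - 6*cos(a))/(sin(a)^3 + 5*sin(a)^2 + 6*sin(a))^2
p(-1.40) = -0.50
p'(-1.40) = 0.04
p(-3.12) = -7.86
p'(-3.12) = 357.35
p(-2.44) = -0.49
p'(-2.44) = 0.14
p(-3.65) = 0.24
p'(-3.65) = 0.57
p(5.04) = -0.49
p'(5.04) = 0.06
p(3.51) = -0.64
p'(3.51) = 1.07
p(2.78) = 0.36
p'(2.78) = 1.19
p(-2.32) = -0.48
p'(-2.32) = 0.04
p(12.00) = -0.52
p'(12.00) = -0.34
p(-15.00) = -0.48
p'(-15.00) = 0.14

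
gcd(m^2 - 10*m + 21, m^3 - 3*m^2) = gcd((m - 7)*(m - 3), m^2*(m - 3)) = m - 3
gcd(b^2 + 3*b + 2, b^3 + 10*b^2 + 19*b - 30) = 1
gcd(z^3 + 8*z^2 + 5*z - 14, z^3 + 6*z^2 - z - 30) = 1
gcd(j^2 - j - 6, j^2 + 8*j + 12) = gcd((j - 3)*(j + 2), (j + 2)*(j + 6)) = j + 2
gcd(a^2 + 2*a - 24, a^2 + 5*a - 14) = 1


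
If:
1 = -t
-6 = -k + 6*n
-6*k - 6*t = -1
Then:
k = 7/6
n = -29/36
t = -1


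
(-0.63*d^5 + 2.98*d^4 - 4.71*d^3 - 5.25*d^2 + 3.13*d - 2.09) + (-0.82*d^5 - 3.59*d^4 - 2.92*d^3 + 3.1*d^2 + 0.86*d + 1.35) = -1.45*d^5 - 0.61*d^4 - 7.63*d^3 - 2.15*d^2 + 3.99*d - 0.74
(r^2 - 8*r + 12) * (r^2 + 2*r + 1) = r^4 - 6*r^3 - 3*r^2 + 16*r + 12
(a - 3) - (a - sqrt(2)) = -3 + sqrt(2)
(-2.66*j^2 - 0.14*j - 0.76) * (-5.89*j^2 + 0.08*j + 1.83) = 15.6674*j^4 + 0.6118*j^3 - 0.402600000000001*j^2 - 0.317*j - 1.3908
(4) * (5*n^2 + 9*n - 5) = 20*n^2 + 36*n - 20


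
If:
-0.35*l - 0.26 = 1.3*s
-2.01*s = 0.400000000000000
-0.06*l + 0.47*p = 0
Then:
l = -0.00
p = -0.00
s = -0.20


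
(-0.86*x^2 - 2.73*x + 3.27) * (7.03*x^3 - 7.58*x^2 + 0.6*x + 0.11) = -6.0458*x^5 - 12.6731*x^4 + 43.1655*x^3 - 26.5192*x^2 + 1.6617*x + 0.3597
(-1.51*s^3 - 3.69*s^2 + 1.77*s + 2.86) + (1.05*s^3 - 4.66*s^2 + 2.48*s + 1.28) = -0.46*s^3 - 8.35*s^2 + 4.25*s + 4.14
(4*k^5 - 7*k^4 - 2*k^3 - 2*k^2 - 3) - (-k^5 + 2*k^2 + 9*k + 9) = 5*k^5 - 7*k^4 - 2*k^3 - 4*k^2 - 9*k - 12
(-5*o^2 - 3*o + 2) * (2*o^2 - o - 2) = -10*o^4 - o^3 + 17*o^2 + 4*o - 4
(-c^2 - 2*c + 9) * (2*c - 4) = -2*c^3 + 26*c - 36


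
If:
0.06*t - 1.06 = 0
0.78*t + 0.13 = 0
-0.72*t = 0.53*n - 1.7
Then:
No Solution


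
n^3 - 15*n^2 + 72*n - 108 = (n - 6)^2*(n - 3)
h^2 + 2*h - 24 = (h - 4)*(h + 6)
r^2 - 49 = (r - 7)*(r + 7)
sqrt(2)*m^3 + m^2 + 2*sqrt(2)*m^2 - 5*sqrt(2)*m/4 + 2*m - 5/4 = (m - 1/2)*(m + 5/2)*(sqrt(2)*m + 1)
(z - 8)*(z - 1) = z^2 - 9*z + 8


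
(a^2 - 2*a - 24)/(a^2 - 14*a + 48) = (a + 4)/(a - 8)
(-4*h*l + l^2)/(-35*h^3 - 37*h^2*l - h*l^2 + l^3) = l*(4*h - l)/(35*h^3 + 37*h^2*l + h*l^2 - l^3)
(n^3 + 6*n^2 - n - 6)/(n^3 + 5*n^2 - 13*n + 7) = (n^2 + 7*n + 6)/(n^2 + 6*n - 7)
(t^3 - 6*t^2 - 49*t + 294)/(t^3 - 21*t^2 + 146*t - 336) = (t + 7)/(t - 8)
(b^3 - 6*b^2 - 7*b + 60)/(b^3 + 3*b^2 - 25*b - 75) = (b - 4)/(b + 5)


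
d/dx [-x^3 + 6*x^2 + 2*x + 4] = -3*x^2 + 12*x + 2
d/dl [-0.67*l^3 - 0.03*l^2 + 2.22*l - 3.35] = -2.01*l^2 - 0.06*l + 2.22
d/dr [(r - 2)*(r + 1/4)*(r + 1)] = 3*r^2 - 3*r/2 - 9/4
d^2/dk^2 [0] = 0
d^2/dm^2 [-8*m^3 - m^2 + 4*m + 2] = -48*m - 2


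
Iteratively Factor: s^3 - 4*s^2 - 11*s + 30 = (s + 3)*(s^2 - 7*s + 10) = (s - 5)*(s + 3)*(s - 2)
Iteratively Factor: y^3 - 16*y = (y - 4)*(y^2 + 4*y) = y*(y - 4)*(y + 4)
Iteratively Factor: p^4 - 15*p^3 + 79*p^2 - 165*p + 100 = (p - 5)*(p^3 - 10*p^2 + 29*p - 20) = (p - 5)*(p - 1)*(p^2 - 9*p + 20) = (p - 5)^2*(p - 1)*(p - 4)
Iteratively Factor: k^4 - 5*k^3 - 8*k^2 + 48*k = (k - 4)*(k^3 - k^2 - 12*k) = (k - 4)*(k + 3)*(k^2 - 4*k) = (k - 4)^2*(k + 3)*(k)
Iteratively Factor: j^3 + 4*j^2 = (j)*(j^2 + 4*j) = j^2*(j + 4)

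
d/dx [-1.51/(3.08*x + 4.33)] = 4.6508/(3.08*x + 4.33)^2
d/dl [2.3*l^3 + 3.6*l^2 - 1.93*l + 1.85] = 6.9*l^2 + 7.2*l - 1.93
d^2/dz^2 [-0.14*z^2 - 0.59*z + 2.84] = -0.280000000000000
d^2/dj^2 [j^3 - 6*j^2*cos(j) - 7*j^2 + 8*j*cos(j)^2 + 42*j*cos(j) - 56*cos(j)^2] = 6*j^2*cos(j) + 24*j*sin(j) - 42*j*cos(j) - 16*j*cos(2*j) + 6*j - 84*sin(j) - 16*sin(2*j) - 12*cos(j) + 112*cos(2*j) - 14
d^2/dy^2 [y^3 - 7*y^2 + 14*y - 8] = 6*y - 14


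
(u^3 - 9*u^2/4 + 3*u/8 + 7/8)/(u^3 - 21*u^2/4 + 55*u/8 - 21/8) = (8*u^2 - 10*u - 7)/(8*u^2 - 34*u + 21)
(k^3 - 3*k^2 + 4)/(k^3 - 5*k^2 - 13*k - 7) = (k^2 - 4*k + 4)/(k^2 - 6*k - 7)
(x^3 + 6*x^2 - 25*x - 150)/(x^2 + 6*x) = x - 25/x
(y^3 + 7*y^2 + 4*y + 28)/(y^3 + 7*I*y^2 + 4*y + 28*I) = (y + 7)/(y + 7*I)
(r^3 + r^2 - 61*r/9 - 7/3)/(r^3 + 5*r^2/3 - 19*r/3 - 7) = (r + 1/3)/(r + 1)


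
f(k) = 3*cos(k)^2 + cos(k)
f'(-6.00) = -1.89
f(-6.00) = 3.73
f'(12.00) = 3.25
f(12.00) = 2.98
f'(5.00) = 2.59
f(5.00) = 0.53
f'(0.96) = -3.64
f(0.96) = 1.56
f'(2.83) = 1.44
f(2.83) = 1.77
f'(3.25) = -0.54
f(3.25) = 1.97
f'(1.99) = 1.32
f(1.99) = 0.09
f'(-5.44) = -3.73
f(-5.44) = 1.99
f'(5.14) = 3.17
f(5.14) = 0.93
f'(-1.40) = 1.99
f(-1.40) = 0.26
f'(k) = -6*sin(k)*cos(k) - sin(k)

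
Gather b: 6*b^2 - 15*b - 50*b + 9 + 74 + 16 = 6*b^2 - 65*b + 99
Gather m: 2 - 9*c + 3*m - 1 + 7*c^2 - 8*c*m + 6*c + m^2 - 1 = 7*c^2 - 3*c + m^2 + m*(3 - 8*c)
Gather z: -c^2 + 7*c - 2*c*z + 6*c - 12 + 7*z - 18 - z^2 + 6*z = -c^2 + 13*c - z^2 + z*(13 - 2*c) - 30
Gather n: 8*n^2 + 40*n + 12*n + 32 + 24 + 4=8*n^2 + 52*n + 60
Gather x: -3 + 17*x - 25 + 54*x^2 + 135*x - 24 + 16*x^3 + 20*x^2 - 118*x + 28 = 16*x^3 + 74*x^2 + 34*x - 24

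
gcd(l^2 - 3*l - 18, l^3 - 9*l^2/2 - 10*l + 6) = l - 6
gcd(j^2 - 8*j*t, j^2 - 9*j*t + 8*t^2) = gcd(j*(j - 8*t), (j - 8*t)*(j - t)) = -j + 8*t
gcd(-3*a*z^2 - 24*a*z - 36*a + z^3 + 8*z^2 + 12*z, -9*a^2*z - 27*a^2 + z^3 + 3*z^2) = -3*a + z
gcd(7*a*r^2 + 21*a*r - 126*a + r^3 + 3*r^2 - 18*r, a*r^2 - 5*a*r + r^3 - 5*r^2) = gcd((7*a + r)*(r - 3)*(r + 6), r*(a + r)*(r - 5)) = 1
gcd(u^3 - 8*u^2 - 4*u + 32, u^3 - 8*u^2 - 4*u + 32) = u^3 - 8*u^2 - 4*u + 32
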